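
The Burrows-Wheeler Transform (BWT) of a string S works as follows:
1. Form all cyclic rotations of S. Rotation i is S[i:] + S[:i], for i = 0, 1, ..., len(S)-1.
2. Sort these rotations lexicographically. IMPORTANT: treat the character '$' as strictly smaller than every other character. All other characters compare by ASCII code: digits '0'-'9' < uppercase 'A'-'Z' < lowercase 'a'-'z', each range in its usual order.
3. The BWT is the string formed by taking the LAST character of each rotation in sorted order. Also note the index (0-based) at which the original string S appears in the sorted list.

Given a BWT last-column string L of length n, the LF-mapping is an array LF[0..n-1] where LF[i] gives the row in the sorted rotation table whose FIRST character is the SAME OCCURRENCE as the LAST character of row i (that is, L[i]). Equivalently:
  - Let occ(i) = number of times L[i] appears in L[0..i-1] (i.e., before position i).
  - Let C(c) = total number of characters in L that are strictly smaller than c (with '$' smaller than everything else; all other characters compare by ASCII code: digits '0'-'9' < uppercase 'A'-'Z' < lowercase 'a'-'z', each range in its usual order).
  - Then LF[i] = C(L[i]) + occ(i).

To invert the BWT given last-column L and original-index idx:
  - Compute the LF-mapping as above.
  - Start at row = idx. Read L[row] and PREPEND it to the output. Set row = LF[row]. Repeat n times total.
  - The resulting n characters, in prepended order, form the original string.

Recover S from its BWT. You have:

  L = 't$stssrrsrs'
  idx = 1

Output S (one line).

Answer: rsssrsstrt$

Derivation:
LF mapping: 9 0 4 10 5 6 1 2 7 3 8
Walk LF starting at row 1, prepending L[row]:
  step 1: row=1, L[1]='$', prepend. Next row=LF[1]=0
  step 2: row=0, L[0]='t', prepend. Next row=LF[0]=9
  step 3: row=9, L[9]='r', prepend. Next row=LF[9]=3
  step 4: row=3, L[3]='t', prepend. Next row=LF[3]=10
  step 5: row=10, L[10]='s', prepend. Next row=LF[10]=8
  step 6: row=8, L[8]='s', prepend. Next row=LF[8]=7
  step 7: row=7, L[7]='r', prepend. Next row=LF[7]=2
  step 8: row=2, L[2]='s', prepend. Next row=LF[2]=4
  step 9: row=4, L[4]='s', prepend. Next row=LF[4]=5
  step 10: row=5, L[5]='s', prepend. Next row=LF[5]=6
  step 11: row=6, L[6]='r', prepend. Next row=LF[6]=1
Reversed output: rsssrsstrt$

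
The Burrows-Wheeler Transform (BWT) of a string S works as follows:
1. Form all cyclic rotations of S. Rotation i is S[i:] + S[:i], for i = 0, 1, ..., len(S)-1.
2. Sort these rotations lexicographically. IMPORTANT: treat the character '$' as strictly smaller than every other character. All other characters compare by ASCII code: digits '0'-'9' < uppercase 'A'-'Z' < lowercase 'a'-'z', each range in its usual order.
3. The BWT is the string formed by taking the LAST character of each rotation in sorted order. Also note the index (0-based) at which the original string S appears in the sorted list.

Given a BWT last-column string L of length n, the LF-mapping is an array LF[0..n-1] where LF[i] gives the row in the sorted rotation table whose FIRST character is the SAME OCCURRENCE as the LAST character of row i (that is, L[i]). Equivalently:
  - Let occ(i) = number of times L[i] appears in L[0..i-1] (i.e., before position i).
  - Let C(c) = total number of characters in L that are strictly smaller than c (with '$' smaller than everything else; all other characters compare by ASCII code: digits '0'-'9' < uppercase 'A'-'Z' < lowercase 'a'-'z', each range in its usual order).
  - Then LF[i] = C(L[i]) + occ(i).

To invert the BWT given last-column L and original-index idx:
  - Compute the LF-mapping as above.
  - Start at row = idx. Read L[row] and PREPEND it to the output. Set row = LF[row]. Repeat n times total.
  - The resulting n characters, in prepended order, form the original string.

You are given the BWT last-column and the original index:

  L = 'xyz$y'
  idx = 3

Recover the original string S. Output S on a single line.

Answer: yzyx$

Derivation:
LF mapping: 1 2 4 0 3
Walk LF starting at row 3, prepending L[row]:
  step 1: row=3, L[3]='$', prepend. Next row=LF[3]=0
  step 2: row=0, L[0]='x', prepend. Next row=LF[0]=1
  step 3: row=1, L[1]='y', prepend. Next row=LF[1]=2
  step 4: row=2, L[2]='z', prepend. Next row=LF[2]=4
  step 5: row=4, L[4]='y', prepend. Next row=LF[4]=3
Reversed output: yzyx$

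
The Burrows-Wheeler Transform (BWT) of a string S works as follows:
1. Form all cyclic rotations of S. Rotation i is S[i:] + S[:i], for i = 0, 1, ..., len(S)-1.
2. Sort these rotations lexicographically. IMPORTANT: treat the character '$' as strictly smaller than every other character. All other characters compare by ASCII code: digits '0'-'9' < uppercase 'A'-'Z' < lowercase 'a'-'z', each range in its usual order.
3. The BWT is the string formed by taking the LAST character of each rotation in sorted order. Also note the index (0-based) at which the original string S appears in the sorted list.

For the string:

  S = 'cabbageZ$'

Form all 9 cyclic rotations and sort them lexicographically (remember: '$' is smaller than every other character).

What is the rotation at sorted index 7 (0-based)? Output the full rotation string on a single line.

All 9 rotations (rotation i = S[i:]+S[:i]):
  rot[0] = cabbageZ$
  rot[1] = abbageZ$c
  rot[2] = bbageZ$ca
  rot[3] = bageZ$cab
  rot[4] = ageZ$cabb
  rot[5] = geZ$cabba
  rot[6] = eZ$cabbag
  rot[7] = Z$cabbage
  rot[8] = $cabbageZ
Sorted (with $ < everything):
  sorted[0] = $cabbageZ
  sorted[1] = Z$cabbage
  sorted[2] = abbageZ$c
  sorted[3] = ageZ$cabb
  sorted[4] = bageZ$cab
  sorted[5] = bbageZ$ca
  sorted[6] = cabbageZ$
  sorted[7] = eZ$cabbag
  sorted[8] = geZ$cabba
sorted[7] = eZ$cabbag

Answer: eZ$cabbag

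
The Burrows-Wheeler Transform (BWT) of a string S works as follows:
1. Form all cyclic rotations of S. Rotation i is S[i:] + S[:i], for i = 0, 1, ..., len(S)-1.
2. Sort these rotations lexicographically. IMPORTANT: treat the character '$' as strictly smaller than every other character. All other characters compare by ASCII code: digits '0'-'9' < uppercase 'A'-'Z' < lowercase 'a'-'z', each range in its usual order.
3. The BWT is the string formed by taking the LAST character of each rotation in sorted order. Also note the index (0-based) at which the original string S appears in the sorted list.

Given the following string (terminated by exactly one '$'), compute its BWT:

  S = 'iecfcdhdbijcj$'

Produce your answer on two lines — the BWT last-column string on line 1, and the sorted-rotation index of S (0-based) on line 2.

All 14 rotations (rotation i = S[i:]+S[:i]):
  rot[0] = iecfcdhdbijcj$
  rot[1] = ecfcdhdbijcj$i
  rot[2] = cfcdhdbijcj$ie
  rot[3] = fcdhdbijcj$iec
  rot[4] = cdhdbijcj$iecf
  rot[5] = dhdbijcj$iecfc
  rot[6] = hdbijcj$iecfcd
  rot[7] = dbijcj$iecfcdh
  rot[8] = bijcj$iecfcdhd
  rot[9] = ijcj$iecfcdhdb
  rot[10] = jcj$iecfcdhdbi
  rot[11] = cj$iecfcdhdbij
  rot[12] = j$iecfcdhdbijc
  rot[13] = $iecfcdhdbijcj
Sorted (with $ < everything):
  sorted[0] = $iecfcdhdbijcj  (last char: 'j')
  sorted[1] = bijcj$iecfcdhd  (last char: 'd')
  sorted[2] = cdhdbijcj$iecf  (last char: 'f')
  sorted[3] = cfcdhdbijcj$ie  (last char: 'e')
  sorted[4] = cj$iecfcdhdbij  (last char: 'j')
  sorted[5] = dbijcj$iecfcdh  (last char: 'h')
  sorted[6] = dhdbijcj$iecfc  (last char: 'c')
  sorted[7] = ecfcdhdbijcj$i  (last char: 'i')
  sorted[8] = fcdhdbijcj$iec  (last char: 'c')
  sorted[9] = hdbijcj$iecfcd  (last char: 'd')
  sorted[10] = iecfcdhdbijcj$  (last char: '$')
  sorted[11] = ijcj$iecfcdhdb  (last char: 'b')
  sorted[12] = j$iecfcdhdbijc  (last char: 'c')
  sorted[13] = jcj$iecfcdhdbi  (last char: 'i')
Last column: jdfejhcicd$bci
Original string S is at sorted index 10

Answer: jdfejhcicd$bci
10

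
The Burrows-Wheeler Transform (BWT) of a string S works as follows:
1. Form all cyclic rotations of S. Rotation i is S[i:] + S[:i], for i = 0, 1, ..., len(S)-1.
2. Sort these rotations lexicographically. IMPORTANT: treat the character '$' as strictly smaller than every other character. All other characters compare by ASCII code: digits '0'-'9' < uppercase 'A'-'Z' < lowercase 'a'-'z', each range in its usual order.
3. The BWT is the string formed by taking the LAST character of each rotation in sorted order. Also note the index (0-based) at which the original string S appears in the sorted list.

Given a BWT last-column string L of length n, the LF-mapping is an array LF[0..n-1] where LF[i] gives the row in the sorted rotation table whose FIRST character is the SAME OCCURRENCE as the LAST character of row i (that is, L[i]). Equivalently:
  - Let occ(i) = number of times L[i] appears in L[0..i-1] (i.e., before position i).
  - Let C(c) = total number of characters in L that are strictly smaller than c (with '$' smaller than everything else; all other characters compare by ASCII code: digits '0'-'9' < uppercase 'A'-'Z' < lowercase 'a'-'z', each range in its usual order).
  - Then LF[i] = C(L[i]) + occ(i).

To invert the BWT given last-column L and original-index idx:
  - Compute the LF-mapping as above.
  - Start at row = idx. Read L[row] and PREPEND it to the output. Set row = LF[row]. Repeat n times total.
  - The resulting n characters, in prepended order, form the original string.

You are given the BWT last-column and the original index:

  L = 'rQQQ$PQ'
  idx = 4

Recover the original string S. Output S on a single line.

LF mapping: 6 2 3 4 0 1 5
Walk LF starting at row 4, prepending L[row]:
  step 1: row=4, L[4]='$', prepend. Next row=LF[4]=0
  step 2: row=0, L[0]='r', prepend. Next row=LF[0]=6
  step 3: row=6, L[6]='Q', prepend. Next row=LF[6]=5
  step 4: row=5, L[5]='P', prepend. Next row=LF[5]=1
  step 5: row=1, L[1]='Q', prepend. Next row=LF[1]=2
  step 6: row=2, L[2]='Q', prepend. Next row=LF[2]=3
  step 7: row=3, L[3]='Q', prepend. Next row=LF[3]=4
Reversed output: QQQPQr$

Answer: QQQPQr$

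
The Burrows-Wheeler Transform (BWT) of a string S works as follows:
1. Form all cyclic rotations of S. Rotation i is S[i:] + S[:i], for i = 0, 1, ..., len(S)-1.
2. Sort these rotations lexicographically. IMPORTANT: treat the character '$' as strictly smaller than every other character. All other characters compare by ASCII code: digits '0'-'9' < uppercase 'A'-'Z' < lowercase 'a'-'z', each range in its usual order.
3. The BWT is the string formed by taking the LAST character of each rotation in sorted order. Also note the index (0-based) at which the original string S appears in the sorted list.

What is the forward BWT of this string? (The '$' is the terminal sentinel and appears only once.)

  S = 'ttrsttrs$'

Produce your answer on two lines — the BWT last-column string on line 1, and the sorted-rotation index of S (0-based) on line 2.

All 9 rotations (rotation i = S[i:]+S[:i]):
  rot[0] = ttrsttrs$
  rot[1] = trsttrs$t
  rot[2] = rsttrs$tt
  rot[3] = sttrs$ttr
  rot[4] = ttrs$ttrs
  rot[5] = trs$ttrst
  rot[6] = rs$ttrstt
  rot[7] = s$ttrsttr
  rot[8] = $ttrsttrs
Sorted (with $ < everything):
  sorted[0] = $ttrsttrs  (last char: 's')
  sorted[1] = rs$ttrstt  (last char: 't')
  sorted[2] = rsttrs$tt  (last char: 't')
  sorted[3] = s$ttrsttr  (last char: 'r')
  sorted[4] = sttrs$ttr  (last char: 'r')
  sorted[5] = trs$ttrst  (last char: 't')
  sorted[6] = trsttrs$t  (last char: 't')
  sorted[7] = ttrs$ttrs  (last char: 's')
  sorted[8] = ttrsttrs$  (last char: '$')
Last column: sttrrtts$
Original string S is at sorted index 8

Answer: sttrrtts$
8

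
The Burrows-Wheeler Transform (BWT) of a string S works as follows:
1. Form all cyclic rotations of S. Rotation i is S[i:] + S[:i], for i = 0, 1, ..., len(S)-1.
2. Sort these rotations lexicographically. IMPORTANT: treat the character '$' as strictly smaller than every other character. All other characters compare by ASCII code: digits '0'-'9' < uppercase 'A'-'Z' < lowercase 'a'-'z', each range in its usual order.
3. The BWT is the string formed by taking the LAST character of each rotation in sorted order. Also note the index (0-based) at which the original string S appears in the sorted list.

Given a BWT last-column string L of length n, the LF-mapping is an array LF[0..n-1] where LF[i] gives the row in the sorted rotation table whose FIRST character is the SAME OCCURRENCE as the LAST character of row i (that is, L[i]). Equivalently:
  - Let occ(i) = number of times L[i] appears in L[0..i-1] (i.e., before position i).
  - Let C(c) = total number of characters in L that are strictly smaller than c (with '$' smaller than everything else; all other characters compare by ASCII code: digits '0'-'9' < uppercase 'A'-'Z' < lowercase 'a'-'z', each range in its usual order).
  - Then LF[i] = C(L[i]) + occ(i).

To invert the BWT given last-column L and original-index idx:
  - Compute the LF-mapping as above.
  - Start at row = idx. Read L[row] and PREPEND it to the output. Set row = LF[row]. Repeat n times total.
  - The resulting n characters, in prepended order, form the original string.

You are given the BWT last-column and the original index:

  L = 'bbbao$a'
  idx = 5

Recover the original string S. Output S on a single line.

LF mapping: 3 4 5 1 6 0 2
Walk LF starting at row 5, prepending L[row]:
  step 1: row=5, L[5]='$', prepend. Next row=LF[5]=0
  step 2: row=0, L[0]='b', prepend. Next row=LF[0]=3
  step 3: row=3, L[3]='a', prepend. Next row=LF[3]=1
  step 4: row=1, L[1]='b', prepend. Next row=LF[1]=4
  step 5: row=4, L[4]='o', prepend. Next row=LF[4]=6
  step 6: row=6, L[6]='a', prepend. Next row=LF[6]=2
  step 7: row=2, L[2]='b', prepend. Next row=LF[2]=5
Reversed output: baobab$

Answer: baobab$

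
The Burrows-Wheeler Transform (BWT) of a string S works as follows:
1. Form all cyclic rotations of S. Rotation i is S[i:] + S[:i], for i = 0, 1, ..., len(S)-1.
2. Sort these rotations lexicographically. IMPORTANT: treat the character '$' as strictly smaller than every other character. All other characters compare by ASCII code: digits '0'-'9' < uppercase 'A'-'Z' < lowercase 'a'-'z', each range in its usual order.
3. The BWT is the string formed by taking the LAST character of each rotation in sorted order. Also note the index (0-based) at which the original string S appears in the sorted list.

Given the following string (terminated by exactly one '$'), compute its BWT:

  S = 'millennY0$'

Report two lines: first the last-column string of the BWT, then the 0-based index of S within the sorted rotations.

Answer: 0Ynlmli$ne
7

Derivation:
All 10 rotations (rotation i = S[i:]+S[:i]):
  rot[0] = millennY0$
  rot[1] = illennY0$m
  rot[2] = llennY0$mi
  rot[3] = lennY0$mil
  rot[4] = ennY0$mill
  rot[5] = nnY0$mille
  rot[6] = nY0$millen
  rot[7] = Y0$millenn
  rot[8] = 0$millennY
  rot[9] = $millennY0
Sorted (with $ < everything):
  sorted[0] = $millennY0  (last char: '0')
  sorted[1] = 0$millennY  (last char: 'Y')
  sorted[2] = Y0$millenn  (last char: 'n')
  sorted[3] = ennY0$mill  (last char: 'l')
  sorted[4] = illennY0$m  (last char: 'm')
  sorted[5] = lennY0$mil  (last char: 'l')
  sorted[6] = llennY0$mi  (last char: 'i')
  sorted[7] = millennY0$  (last char: '$')
  sorted[8] = nY0$millen  (last char: 'n')
  sorted[9] = nnY0$mille  (last char: 'e')
Last column: 0Ynlmli$ne
Original string S is at sorted index 7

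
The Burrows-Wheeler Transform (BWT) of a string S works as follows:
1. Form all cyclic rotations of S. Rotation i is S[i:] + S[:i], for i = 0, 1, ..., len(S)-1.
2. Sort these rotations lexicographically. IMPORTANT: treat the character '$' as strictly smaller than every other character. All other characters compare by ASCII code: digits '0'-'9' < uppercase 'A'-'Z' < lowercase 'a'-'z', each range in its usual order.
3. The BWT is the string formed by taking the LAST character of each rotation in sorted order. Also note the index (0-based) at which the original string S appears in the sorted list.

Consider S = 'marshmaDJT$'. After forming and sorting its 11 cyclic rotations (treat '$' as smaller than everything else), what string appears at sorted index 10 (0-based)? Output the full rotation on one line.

Answer: shmaDJT$mar

Derivation:
All 11 rotations (rotation i = S[i:]+S[:i]):
  rot[0] = marshmaDJT$
  rot[1] = arshmaDJT$m
  rot[2] = rshmaDJT$ma
  rot[3] = shmaDJT$mar
  rot[4] = hmaDJT$mars
  rot[5] = maDJT$marsh
  rot[6] = aDJT$marshm
  rot[7] = DJT$marshma
  rot[8] = JT$marshmaD
  rot[9] = T$marshmaDJ
  rot[10] = $marshmaDJT
Sorted (with $ < everything):
  sorted[0] = $marshmaDJT
  sorted[1] = DJT$marshma
  sorted[2] = JT$marshmaD
  sorted[3] = T$marshmaDJ
  sorted[4] = aDJT$marshm
  sorted[5] = arshmaDJT$m
  sorted[6] = hmaDJT$mars
  sorted[7] = maDJT$marsh
  sorted[8] = marshmaDJT$
  sorted[9] = rshmaDJT$ma
  sorted[10] = shmaDJT$mar
sorted[10] = shmaDJT$mar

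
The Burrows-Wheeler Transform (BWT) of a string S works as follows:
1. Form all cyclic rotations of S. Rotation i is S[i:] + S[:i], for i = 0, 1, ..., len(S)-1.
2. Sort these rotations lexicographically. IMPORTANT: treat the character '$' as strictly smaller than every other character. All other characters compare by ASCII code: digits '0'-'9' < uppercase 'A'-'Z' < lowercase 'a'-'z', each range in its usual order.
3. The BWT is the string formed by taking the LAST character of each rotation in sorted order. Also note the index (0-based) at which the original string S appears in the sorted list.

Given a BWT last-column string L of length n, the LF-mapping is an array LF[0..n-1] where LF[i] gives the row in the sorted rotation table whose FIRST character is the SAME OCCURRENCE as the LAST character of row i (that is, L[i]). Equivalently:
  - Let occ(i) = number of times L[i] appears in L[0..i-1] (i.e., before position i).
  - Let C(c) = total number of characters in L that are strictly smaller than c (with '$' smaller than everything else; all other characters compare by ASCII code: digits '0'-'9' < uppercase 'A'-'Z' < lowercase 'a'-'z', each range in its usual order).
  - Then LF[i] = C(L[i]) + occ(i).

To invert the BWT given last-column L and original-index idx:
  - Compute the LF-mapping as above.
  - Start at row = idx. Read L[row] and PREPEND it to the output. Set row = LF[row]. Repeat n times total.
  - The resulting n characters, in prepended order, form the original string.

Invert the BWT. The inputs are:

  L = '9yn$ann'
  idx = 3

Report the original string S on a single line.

Answer: nanny9$

Derivation:
LF mapping: 1 6 3 0 2 4 5
Walk LF starting at row 3, prepending L[row]:
  step 1: row=3, L[3]='$', prepend. Next row=LF[3]=0
  step 2: row=0, L[0]='9', prepend. Next row=LF[0]=1
  step 3: row=1, L[1]='y', prepend. Next row=LF[1]=6
  step 4: row=6, L[6]='n', prepend. Next row=LF[6]=5
  step 5: row=5, L[5]='n', prepend. Next row=LF[5]=4
  step 6: row=4, L[4]='a', prepend. Next row=LF[4]=2
  step 7: row=2, L[2]='n', prepend. Next row=LF[2]=3
Reversed output: nanny9$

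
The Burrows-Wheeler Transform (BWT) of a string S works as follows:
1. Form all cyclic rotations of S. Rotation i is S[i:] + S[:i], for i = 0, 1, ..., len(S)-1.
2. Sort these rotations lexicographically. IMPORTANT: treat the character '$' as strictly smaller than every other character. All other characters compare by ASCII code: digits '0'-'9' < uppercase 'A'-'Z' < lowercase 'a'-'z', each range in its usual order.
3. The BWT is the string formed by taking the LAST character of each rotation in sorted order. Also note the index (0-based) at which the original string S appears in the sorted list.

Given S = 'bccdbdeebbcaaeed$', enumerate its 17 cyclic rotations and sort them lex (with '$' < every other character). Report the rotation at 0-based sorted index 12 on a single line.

All 17 rotations (rotation i = S[i:]+S[:i]):
  rot[0] = bccdbdeebbcaaeed$
  rot[1] = ccdbdeebbcaaeed$b
  rot[2] = cdbdeebbcaaeed$bc
  rot[3] = dbdeebbcaaeed$bcc
  rot[4] = bdeebbcaaeed$bccd
  rot[5] = deebbcaaeed$bccdb
  rot[6] = eebbcaaeed$bccdbd
  rot[7] = ebbcaaeed$bccdbde
  rot[8] = bbcaaeed$bccdbdee
  rot[9] = bcaaeed$bccdbdeeb
  rot[10] = caaeed$bccdbdeebb
  rot[11] = aaeed$bccdbdeebbc
  rot[12] = aeed$bccdbdeebbca
  rot[13] = eed$bccdbdeebbcaa
  rot[14] = ed$bccdbdeebbcaae
  rot[15] = d$bccdbdeebbcaaee
  rot[16] = $bccdbdeebbcaaeed
Sorted (with $ < everything):
  sorted[0] = $bccdbdeebbcaaeed
  sorted[1] = aaeed$bccdbdeebbc
  sorted[2] = aeed$bccdbdeebbca
  sorted[3] = bbcaaeed$bccdbdee
  sorted[4] = bcaaeed$bccdbdeeb
  sorted[5] = bccdbdeebbcaaeed$
  sorted[6] = bdeebbcaaeed$bccd
  sorted[7] = caaeed$bccdbdeebb
  sorted[8] = ccdbdeebbcaaeed$b
  sorted[9] = cdbdeebbcaaeed$bc
  sorted[10] = d$bccdbdeebbcaaee
  sorted[11] = dbdeebbcaaeed$bcc
  sorted[12] = deebbcaaeed$bccdb
  sorted[13] = ebbcaaeed$bccdbde
  sorted[14] = ed$bccdbdeebbcaae
  sorted[15] = eebbcaaeed$bccdbd
  sorted[16] = eed$bccdbdeebbcaa
sorted[12] = deebbcaaeed$bccdb

Answer: deebbcaaeed$bccdb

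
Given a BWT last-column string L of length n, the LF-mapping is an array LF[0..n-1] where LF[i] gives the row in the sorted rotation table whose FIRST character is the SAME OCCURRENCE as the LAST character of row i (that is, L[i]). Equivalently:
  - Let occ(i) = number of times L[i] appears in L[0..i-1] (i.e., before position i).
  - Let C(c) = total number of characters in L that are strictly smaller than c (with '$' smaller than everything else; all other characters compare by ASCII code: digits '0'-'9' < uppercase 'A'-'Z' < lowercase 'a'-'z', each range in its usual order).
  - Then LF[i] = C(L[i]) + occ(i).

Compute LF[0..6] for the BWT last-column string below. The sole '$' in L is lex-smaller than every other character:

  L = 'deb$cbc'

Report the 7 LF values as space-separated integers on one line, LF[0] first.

Char counts: '$':1, 'b':2, 'c':2, 'd':1, 'e':1
C (first-col start): C('$')=0, C('b')=1, C('c')=3, C('d')=5, C('e')=6
L[0]='d': occ=0, LF[0]=C('d')+0=5+0=5
L[1]='e': occ=0, LF[1]=C('e')+0=6+0=6
L[2]='b': occ=0, LF[2]=C('b')+0=1+0=1
L[3]='$': occ=0, LF[3]=C('$')+0=0+0=0
L[4]='c': occ=0, LF[4]=C('c')+0=3+0=3
L[5]='b': occ=1, LF[5]=C('b')+1=1+1=2
L[6]='c': occ=1, LF[6]=C('c')+1=3+1=4

Answer: 5 6 1 0 3 2 4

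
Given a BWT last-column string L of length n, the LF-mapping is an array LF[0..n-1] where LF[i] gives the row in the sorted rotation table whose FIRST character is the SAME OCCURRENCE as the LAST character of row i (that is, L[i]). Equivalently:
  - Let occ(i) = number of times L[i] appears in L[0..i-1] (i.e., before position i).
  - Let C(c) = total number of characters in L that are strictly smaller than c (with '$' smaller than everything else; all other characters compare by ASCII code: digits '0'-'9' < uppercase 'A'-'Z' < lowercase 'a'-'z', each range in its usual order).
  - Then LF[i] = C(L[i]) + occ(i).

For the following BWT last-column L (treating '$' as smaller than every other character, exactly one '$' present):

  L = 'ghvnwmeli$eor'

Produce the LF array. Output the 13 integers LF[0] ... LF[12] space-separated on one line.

Char counts: '$':1, 'e':2, 'g':1, 'h':1, 'i':1, 'l':1, 'm':1, 'n':1, 'o':1, 'r':1, 'v':1, 'w':1
C (first-col start): C('$')=0, C('e')=1, C('g')=3, C('h')=4, C('i')=5, C('l')=6, C('m')=7, C('n')=8, C('o')=9, C('r')=10, C('v')=11, C('w')=12
L[0]='g': occ=0, LF[0]=C('g')+0=3+0=3
L[1]='h': occ=0, LF[1]=C('h')+0=4+0=4
L[2]='v': occ=0, LF[2]=C('v')+0=11+0=11
L[3]='n': occ=0, LF[3]=C('n')+0=8+0=8
L[4]='w': occ=0, LF[4]=C('w')+0=12+0=12
L[5]='m': occ=0, LF[5]=C('m')+0=7+0=7
L[6]='e': occ=0, LF[6]=C('e')+0=1+0=1
L[7]='l': occ=0, LF[7]=C('l')+0=6+0=6
L[8]='i': occ=0, LF[8]=C('i')+0=5+0=5
L[9]='$': occ=0, LF[9]=C('$')+0=0+0=0
L[10]='e': occ=1, LF[10]=C('e')+1=1+1=2
L[11]='o': occ=0, LF[11]=C('o')+0=9+0=9
L[12]='r': occ=0, LF[12]=C('r')+0=10+0=10

Answer: 3 4 11 8 12 7 1 6 5 0 2 9 10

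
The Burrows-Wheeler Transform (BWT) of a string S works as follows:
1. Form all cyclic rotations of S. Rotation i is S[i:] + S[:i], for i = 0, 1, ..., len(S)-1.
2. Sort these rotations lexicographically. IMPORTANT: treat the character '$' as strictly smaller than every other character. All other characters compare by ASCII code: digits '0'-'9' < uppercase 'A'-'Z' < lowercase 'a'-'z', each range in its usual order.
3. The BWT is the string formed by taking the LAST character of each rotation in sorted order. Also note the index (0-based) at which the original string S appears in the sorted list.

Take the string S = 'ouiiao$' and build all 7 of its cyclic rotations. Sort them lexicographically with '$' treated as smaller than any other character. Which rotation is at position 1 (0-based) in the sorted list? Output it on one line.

Answer: ao$ouii

Derivation:
All 7 rotations (rotation i = S[i:]+S[:i]):
  rot[0] = ouiiao$
  rot[1] = uiiao$o
  rot[2] = iiao$ou
  rot[3] = iao$oui
  rot[4] = ao$ouii
  rot[5] = o$ouiia
  rot[6] = $ouiiao
Sorted (with $ < everything):
  sorted[0] = $ouiiao
  sorted[1] = ao$ouii
  sorted[2] = iao$oui
  sorted[3] = iiao$ou
  sorted[4] = o$ouiia
  sorted[5] = ouiiao$
  sorted[6] = uiiao$o
sorted[1] = ao$ouii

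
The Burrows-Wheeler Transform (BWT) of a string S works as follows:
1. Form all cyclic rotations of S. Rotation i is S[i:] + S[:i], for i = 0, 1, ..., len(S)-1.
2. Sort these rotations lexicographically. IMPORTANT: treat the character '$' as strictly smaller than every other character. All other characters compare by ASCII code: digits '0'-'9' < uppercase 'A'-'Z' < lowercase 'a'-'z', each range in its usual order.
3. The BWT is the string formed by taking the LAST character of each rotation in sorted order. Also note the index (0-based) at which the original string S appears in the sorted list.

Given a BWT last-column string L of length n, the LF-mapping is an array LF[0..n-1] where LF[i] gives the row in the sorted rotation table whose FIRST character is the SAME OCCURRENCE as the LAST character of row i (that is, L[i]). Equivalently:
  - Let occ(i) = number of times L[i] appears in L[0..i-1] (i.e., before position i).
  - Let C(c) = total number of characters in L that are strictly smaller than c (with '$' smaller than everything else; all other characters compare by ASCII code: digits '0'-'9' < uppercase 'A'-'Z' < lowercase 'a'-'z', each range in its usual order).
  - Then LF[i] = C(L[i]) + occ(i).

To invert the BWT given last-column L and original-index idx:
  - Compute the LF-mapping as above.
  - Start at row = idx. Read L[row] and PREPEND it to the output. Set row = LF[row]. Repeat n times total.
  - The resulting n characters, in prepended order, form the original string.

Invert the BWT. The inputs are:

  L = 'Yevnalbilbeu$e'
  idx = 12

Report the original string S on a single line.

Answer: unbelievableY$

Derivation:
LF mapping: 1 5 13 11 2 9 3 8 10 4 6 12 0 7
Walk LF starting at row 12, prepending L[row]:
  step 1: row=12, L[12]='$', prepend. Next row=LF[12]=0
  step 2: row=0, L[0]='Y', prepend. Next row=LF[0]=1
  step 3: row=1, L[1]='e', prepend. Next row=LF[1]=5
  step 4: row=5, L[5]='l', prepend. Next row=LF[5]=9
  step 5: row=9, L[9]='b', prepend. Next row=LF[9]=4
  step 6: row=4, L[4]='a', prepend. Next row=LF[4]=2
  step 7: row=2, L[2]='v', prepend. Next row=LF[2]=13
  step 8: row=13, L[13]='e', prepend. Next row=LF[13]=7
  step 9: row=7, L[7]='i', prepend. Next row=LF[7]=8
  step 10: row=8, L[8]='l', prepend. Next row=LF[8]=10
  step 11: row=10, L[10]='e', prepend. Next row=LF[10]=6
  step 12: row=6, L[6]='b', prepend. Next row=LF[6]=3
  step 13: row=3, L[3]='n', prepend. Next row=LF[3]=11
  step 14: row=11, L[11]='u', prepend. Next row=LF[11]=12
Reversed output: unbelievableY$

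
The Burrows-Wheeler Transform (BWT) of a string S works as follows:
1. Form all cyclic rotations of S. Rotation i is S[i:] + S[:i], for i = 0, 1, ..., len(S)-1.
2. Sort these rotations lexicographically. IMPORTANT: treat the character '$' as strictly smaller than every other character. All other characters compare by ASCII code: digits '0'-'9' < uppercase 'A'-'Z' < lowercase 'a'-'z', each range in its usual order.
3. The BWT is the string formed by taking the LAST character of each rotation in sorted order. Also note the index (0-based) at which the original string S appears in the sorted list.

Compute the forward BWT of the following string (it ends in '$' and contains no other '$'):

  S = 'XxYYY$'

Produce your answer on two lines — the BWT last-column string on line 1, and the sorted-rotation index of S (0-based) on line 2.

All 6 rotations (rotation i = S[i:]+S[:i]):
  rot[0] = XxYYY$
  rot[1] = xYYY$X
  rot[2] = YYY$Xx
  rot[3] = YY$XxY
  rot[4] = Y$XxYY
  rot[5] = $XxYYY
Sorted (with $ < everything):
  sorted[0] = $XxYYY  (last char: 'Y')
  sorted[1] = XxYYY$  (last char: '$')
  sorted[2] = Y$XxYY  (last char: 'Y')
  sorted[3] = YY$XxY  (last char: 'Y')
  sorted[4] = YYY$Xx  (last char: 'x')
  sorted[5] = xYYY$X  (last char: 'X')
Last column: Y$YYxX
Original string S is at sorted index 1

Answer: Y$YYxX
1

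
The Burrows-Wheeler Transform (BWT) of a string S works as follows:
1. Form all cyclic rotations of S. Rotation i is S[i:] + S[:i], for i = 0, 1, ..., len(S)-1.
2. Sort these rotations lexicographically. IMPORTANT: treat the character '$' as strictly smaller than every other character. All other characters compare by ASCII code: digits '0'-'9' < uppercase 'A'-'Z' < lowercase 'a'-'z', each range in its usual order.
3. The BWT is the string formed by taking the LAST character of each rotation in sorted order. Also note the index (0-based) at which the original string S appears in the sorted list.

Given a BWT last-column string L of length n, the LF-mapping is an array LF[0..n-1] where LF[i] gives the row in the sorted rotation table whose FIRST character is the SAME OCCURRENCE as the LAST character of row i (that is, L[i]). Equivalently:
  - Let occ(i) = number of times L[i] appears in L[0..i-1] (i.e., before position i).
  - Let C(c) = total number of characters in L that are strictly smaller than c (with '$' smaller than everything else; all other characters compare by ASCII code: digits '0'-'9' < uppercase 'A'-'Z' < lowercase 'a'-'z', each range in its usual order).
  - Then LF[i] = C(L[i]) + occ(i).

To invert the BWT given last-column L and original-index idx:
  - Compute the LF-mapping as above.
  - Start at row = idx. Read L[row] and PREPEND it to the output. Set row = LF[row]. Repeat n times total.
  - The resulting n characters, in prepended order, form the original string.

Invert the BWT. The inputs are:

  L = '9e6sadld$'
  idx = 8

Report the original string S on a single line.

LF mapping: 2 6 1 8 3 4 7 5 0
Walk LF starting at row 8, prepending L[row]:
  step 1: row=8, L[8]='$', prepend. Next row=LF[8]=0
  step 2: row=0, L[0]='9', prepend. Next row=LF[0]=2
  step 3: row=2, L[2]='6', prepend. Next row=LF[2]=1
  step 4: row=1, L[1]='e', prepend. Next row=LF[1]=6
  step 5: row=6, L[6]='l', prepend. Next row=LF[6]=7
  step 6: row=7, L[7]='d', prepend. Next row=LF[7]=5
  step 7: row=5, L[5]='d', prepend. Next row=LF[5]=4
  step 8: row=4, L[4]='a', prepend. Next row=LF[4]=3
  step 9: row=3, L[3]='s', prepend. Next row=LF[3]=8
Reversed output: saddle69$

Answer: saddle69$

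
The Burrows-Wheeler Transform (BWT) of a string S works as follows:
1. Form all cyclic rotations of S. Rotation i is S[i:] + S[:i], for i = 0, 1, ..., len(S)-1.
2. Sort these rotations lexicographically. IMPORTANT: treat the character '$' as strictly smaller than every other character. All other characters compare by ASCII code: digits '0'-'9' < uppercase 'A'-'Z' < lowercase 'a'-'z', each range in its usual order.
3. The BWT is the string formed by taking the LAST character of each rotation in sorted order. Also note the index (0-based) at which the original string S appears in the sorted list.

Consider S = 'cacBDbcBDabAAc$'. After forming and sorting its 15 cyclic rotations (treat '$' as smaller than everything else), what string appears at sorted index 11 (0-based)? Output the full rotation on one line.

All 15 rotations (rotation i = S[i:]+S[:i]):
  rot[0] = cacBDbcBDabAAc$
  rot[1] = acBDbcBDabAAc$c
  rot[2] = cBDbcBDabAAc$ca
  rot[3] = BDbcBDabAAc$cac
  rot[4] = DbcBDabAAc$cacB
  rot[5] = bcBDabAAc$cacBD
  rot[6] = cBDabAAc$cacBDb
  rot[7] = BDabAAc$cacBDbc
  rot[8] = DabAAc$cacBDbcB
  rot[9] = abAAc$cacBDbcBD
  rot[10] = bAAc$cacBDbcBDa
  rot[11] = AAc$cacBDbcBDab
  rot[12] = Ac$cacBDbcBDabA
  rot[13] = c$cacBDbcBDabAA
  rot[14] = $cacBDbcBDabAAc
Sorted (with $ < everything):
  sorted[0] = $cacBDbcBDabAAc
  sorted[1] = AAc$cacBDbcBDab
  sorted[2] = Ac$cacBDbcBDabA
  sorted[3] = BDabAAc$cacBDbc
  sorted[4] = BDbcBDabAAc$cac
  sorted[5] = DabAAc$cacBDbcB
  sorted[6] = DbcBDabAAc$cacB
  sorted[7] = abAAc$cacBDbcBD
  sorted[8] = acBDbcBDabAAc$c
  sorted[9] = bAAc$cacBDbcBDa
  sorted[10] = bcBDabAAc$cacBD
  sorted[11] = c$cacBDbcBDabAA
  sorted[12] = cBDabAAc$cacBDb
  sorted[13] = cBDbcBDabAAc$ca
  sorted[14] = cacBDbcBDabAAc$
sorted[11] = c$cacBDbcBDabAA

Answer: c$cacBDbcBDabAA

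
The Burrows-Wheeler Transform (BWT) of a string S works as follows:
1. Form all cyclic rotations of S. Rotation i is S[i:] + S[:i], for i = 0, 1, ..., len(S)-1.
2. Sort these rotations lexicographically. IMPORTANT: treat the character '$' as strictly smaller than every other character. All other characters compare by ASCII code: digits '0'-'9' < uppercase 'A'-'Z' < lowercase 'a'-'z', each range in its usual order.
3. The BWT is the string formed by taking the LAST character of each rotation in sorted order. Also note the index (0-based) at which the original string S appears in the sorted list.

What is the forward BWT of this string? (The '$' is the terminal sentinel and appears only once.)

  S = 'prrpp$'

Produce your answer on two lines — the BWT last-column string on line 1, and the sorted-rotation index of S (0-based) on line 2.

Answer: ppr$rp
3

Derivation:
All 6 rotations (rotation i = S[i:]+S[:i]):
  rot[0] = prrpp$
  rot[1] = rrpp$p
  rot[2] = rpp$pr
  rot[3] = pp$prr
  rot[4] = p$prrp
  rot[5] = $prrpp
Sorted (with $ < everything):
  sorted[0] = $prrpp  (last char: 'p')
  sorted[1] = p$prrp  (last char: 'p')
  sorted[2] = pp$prr  (last char: 'r')
  sorted[3] = prrpp$  (last char: '$')
  sorted[4] = rpp$pr  (last char: 'r')
  sorted[5] = rrpp$p  (last char: 'p')
Last column: ppr$rp
Original string S is at sorted index 3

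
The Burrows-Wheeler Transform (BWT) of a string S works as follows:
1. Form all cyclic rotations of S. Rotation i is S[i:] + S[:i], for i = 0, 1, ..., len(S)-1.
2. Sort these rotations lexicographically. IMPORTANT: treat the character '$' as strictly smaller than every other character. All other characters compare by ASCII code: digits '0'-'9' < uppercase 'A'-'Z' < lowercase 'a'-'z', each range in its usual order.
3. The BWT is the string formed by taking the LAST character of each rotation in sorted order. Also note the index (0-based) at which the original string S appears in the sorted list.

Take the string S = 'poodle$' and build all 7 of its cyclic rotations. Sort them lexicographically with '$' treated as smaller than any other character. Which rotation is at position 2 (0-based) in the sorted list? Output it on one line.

All 7 rotations (rotation i = S[i:]+S[:i]):
  rot[0] = poodle$
  rot[1] = oodle$p
  rot[2] = odle$po
  rot[3] = dle$poo
  rot[4] = le$pood
  rot[5] = e$poodl
  rot[6] = $poodle
Sorted (with $ < everything):
  sorted[0] = $poodle
  sorted[1] = dle$poo
  sorted[2] = e$poodl
  sorted[3] = le$pood
  sorted[4] = odle$po
  sorted[5] = oodle$p
  sorted[6] = poodle$
sorted[2] = e$poodl

Answer: e$poodl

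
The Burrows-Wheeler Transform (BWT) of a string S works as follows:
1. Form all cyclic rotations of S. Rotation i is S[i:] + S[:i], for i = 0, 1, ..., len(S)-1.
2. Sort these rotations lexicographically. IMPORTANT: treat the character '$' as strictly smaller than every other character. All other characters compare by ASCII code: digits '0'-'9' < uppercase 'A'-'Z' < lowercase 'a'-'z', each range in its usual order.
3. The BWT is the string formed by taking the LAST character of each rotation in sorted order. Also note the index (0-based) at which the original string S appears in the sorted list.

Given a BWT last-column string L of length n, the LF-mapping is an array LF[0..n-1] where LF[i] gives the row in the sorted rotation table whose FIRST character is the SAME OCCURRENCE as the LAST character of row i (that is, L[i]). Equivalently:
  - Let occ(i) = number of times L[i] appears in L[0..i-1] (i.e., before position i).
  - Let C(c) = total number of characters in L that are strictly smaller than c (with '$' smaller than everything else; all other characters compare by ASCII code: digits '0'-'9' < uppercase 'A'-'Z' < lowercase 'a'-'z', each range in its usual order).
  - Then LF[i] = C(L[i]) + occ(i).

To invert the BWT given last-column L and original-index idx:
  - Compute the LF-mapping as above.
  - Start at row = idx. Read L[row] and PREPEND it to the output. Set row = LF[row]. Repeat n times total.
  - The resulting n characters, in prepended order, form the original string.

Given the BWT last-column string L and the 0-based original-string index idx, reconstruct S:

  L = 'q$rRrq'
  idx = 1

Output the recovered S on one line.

LF mapping: 2 0 4 1 5 3
Walk LF starting at row 1, prepending L[row]:
  step 1: row=1, L[1]='$', prepend. Next row=LF[1]=0
  step 2: row=0, L[0]='q', prepend. Next row=LF[0]=2
  step 3: row=2, L[2]='r', prepend. Next row=LF[2]=4
  step 4: row=4, L[4]='r', prepend. Next row=LF[4]=5
  step 5: row=5, L[5]='q', prepend. Next row=LF[5]=3
  step 6: row=3, L[3]='R', prepend. Next row=LF[3]=1
Reversed output: Rqrrq$

Answer: Rqrrq$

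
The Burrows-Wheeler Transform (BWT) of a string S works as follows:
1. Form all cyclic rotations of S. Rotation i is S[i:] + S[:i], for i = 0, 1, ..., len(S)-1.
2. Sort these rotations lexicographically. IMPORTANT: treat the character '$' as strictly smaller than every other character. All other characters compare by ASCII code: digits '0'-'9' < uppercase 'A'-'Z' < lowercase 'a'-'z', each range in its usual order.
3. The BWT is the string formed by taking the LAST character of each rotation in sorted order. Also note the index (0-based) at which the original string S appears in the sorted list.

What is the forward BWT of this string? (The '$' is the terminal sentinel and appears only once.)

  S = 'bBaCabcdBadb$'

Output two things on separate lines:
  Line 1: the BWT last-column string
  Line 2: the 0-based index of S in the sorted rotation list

Answer: bbdaBCBd$abca
8

Derivation:
All 13 rotations (rotation i = S[i:]+S[:i]):
  rot[0] = bBaCabcdBadb$
  rot[1] = BaCabcdBadb$b
  rot[2] = aCabcdBadb$bB
  rot[3] = CabcdBadb$bBa
  rot[4] = abcdBadb$bBaC
  rot[5] = bcdBadb$bBaCa
  rot[6] = cdBadb$bBaCab
  rot[7] = dBadb$bBaCabc
  rot[8] = Badb$bBaCabcd
  rot[9] = adb$bBaCabcdB
  rot[10] = db$bBaCabcdBa
  rot[11] = b$bBaCabcdBad
  rot[12] = $bBaCabcdBadb
Sorted (with $ < everything):
  sorted[0] = $bBaCabcdBadb  (last char: 'b')
  sorted[1] = BaCabcdBadb$b  (last char: 'b')
  sorted[2] = Badb$bBaCabcd  (last char: 'd')
  sorted[3] = CabcdBadb$bBa  (last char: 'a')
  sorted[4] = aCabcdBadb$bB  (last char: 'B')
  sorted[5] = abcdBadb$bBaC  (last char: 'C')
  sorted[6] = adb$bBaCabcdB  (last char: 'B')
  sorted[7] = b$bBaCabcdBad  (last char: 'd')
  sorted[8] = bBaCabcdBadb$  (last char: '$')
  sorted[9] = bcdBadb$bBaCa  (last char: 'a')
  sorted[10] = cdBadb$bBaCab  (last char: 'b')
  sorted[11] = dBadb$bBaCabc  (last char: 'c')
  sorted[12] = db$bBaCabcdBa  (last char: 'a')
Last column: bbdaBCBd$abca
Original string S is at sorted index 8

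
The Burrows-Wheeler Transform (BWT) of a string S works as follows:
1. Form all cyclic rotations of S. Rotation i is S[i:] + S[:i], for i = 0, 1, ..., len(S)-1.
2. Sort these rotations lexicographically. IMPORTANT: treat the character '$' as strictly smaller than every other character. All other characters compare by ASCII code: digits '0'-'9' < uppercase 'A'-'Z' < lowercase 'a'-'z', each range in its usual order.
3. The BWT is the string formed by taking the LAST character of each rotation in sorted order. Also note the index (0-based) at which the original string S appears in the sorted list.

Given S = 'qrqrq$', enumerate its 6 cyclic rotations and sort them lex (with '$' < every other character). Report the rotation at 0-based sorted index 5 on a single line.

Answer: rqrq$q

Derivation:
All 6 rotations (rotation i = S[i:]+S[:i]):
  rot[0] = qrqrq$
  rot[1] = rqrq$q
  rot[2] = qrq$qr
  rot[3] = rq$qrq
  rot[4] = q$qrqr
  rot[5] = $qrqrq
Sorted (with $ < everything):
  sorted[0] = $qrqrq
  sorted[1] = q$qrqr
  sorted[2] = qrq$qr
  sorted[3] = qrqrq$
  sorted[4] = rq$qrq
  sorted[5] = rqrq$q
sorted[5] = rqrq$q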